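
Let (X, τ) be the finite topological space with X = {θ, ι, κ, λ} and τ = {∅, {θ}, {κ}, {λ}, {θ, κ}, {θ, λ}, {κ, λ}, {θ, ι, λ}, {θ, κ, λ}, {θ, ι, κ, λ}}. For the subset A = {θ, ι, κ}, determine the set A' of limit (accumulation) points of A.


A' = {ι}

For each x ∈ X, list the open sets U ∈ τ with x ∈ U, then check whether U ∩ (A ∖ {x}) ≠ ∅ for every such U.
  x = θ: open {θ} ∋ x has {θ} ∩ (A ∖ {θ}) = ∅, so x is NOT a limit point.
  x = ι: opens ∋ x are {θ, ι, λ}, {θ, ι, κ, λ}; each meets A ∖ {ι}, so x IS a limit point.
  x = κ: open {κ} ∋ x has {κ} ∩ (A ∖ {κ}) = ∅, so x is NOT a limit point.
  x = λ: open {λ} ∋ x has {λ} ∩ (A ∖ {λ}) = ∅, so x is NOT a limit point.
Collecting: A' = {ι}.


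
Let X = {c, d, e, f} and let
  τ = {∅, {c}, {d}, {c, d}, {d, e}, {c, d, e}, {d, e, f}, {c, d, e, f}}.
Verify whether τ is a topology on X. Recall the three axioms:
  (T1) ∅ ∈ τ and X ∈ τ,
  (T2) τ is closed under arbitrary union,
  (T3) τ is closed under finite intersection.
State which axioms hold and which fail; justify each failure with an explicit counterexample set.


τ IS a topology on X.

Axiom (T1): ∅ ∈ τ? Yes; X ∈ τ? Yes.
Axiom (T2/T3): check pairwise unions and intersections of members of τ.
All pairwise intersections and unions checked — each lies in τ. Therefore τ satisfies (T1), (T2), (T3): it IS a topology on X.


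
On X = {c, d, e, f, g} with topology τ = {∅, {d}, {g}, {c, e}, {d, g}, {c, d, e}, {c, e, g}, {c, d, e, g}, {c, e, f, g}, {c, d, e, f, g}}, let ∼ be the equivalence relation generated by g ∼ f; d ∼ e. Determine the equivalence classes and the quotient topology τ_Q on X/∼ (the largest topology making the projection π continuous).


X/∼ = {[c], [d=e], [f=g]}; |τ_Q| = 3.

Equivalence classes: [c], [d=e], [f=g].
Quotient map π: X → X/∼ sends c ↦ [c], d ↦ [d=e], e ↦ [d=e], f ↦ [f=g], g ↦ [f=g].
For each subset V ⊆ X/∼, compute π^{-1}(V) ⊆ X and check whether π^{-1}(V) ∈ τ. V is open in τ_Q iff π^{-1}(V) ∈ τ.
  V = {}: π^{-1}(V) = ∅ ∈ τ ✓.
  V = {[c]}: π^{-1}(V) = {c} ∉ τ ✗.
  V = {[d=e]}: π^{-1}(V) = {d, e} ∉ τ ✗.
  V = {[c], [d=e]}: π^{-1}(V) = {c, d, e} ∈ τ ✓.
  V = {[f=g]}: π^{-1}(V) = {f, g} ∉ τ ✗.
  V = {[c], [f=g]}: π^{-1}(V) = {c, f, g} ∉ τ ✗.
  V = {[d=e], [f=g]}: π^{-1}(V) = {d, e, f, g} ∉ τ ✗.
  V = {[c], [d=e], [f=g]}: π^{-1}(V) = {c, d, e, f, g} ∈ τ ✓.
Open sets in the quotient: τ_Q = {{}, {[c], [d=e]}, {[c], [d=e], [f=g]}} (3 elements).


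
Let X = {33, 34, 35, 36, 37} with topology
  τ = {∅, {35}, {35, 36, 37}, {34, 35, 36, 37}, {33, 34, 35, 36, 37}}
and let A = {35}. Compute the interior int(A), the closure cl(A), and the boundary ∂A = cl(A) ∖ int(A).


int(A) = {35}, cl(A) = {33, 34, 35, 36, 37}, ∂A = {33, 34, 36, 37}.

Closed sets in (X, τ) are complements of opens:
  closed(X, τ) = {∅, {33}, {33, 34}, {33, 34, 36, 37}, {33, 34, 35, 36, 37}}.
int(A) = ⋃ {U ∈ τ : U ⊆ A}. Opens contained in A: ∅, {35}.
Taking the union of these: int(A) = {35}.
cl(A) = ⋂ {C closed : A ⊆ C}. Closed sets containing A: {33, 34, 35, 36, 37}.
Intersecting these: cl(A) = {33, 34, 35, 36, 37}.
∂A = cl(A) ∖ int(A) = {33, 34, 35, 36, 37} ∖ {35} = {33, 34, 36, 37}.


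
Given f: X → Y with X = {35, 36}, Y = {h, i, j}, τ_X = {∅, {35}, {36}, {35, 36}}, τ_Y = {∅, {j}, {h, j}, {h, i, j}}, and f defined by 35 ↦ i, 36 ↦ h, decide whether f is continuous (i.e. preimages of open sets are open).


f IS continuous.

Compute f^{-1}(U) for each U ∈ τ_Y:
  U = ∅: f^{-1}(U) = ∅ ∈ τ_X ✓.
  U = {j}: f^{-1}(U) = ∅ ∈ τ_X ✓.
  U = {h, j}: f^{-1}(U) = {36} ∈ τ_X ✓.
  U = {h, i, j}: f^{-1}(U) = {35, 36} ∈ τ_X ✓.
Every preimage lies in τ_X, so f IS continuous.


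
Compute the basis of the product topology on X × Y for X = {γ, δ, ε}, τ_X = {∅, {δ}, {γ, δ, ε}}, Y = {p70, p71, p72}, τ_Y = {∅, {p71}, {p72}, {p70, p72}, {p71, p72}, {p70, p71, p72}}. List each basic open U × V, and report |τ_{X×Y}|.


Basis B = {∅ × ∅, {δ} × {p71}, {δ} × {p72}, {δ} × {p70, p72}, {δ} × {p71, p72}, {γ, δ, ε} × {p71}, {γ, δ, ε} × {p72}, {δ} × {p70, p71, p72}, {γ, δ, ε} × {p70, p72}, {γ, δ, ε} × {p71, p72}, {γ, δ, ε} × {p70, p71, p72}}; |τ_{X×Y}| = 18.

Enumerate products U × V with U ∈ τ_X, V ∈ τ_Y (deduplicated):
  ∅ × ∅ = {} (∅)
  {δ} × {p71} = {(δ,p71)}
  {δ} × {p72} = {(δ,p72)}
  {δ} × {p70, p72} = {(δ,p70), (δ,p72)}
  {δ} × {p71, p72} = {(δ,p71), (δ,p72)}
  {γ, δ, ε} × {p71} = {(γ,p71), (δ,p71), (ε,p71)}
  {γ, δ, ε} × {p72} = {(γ,p72), (δ,p72), (ε,p72)}
  {δ} × {p70, p71, p72} = {(δ,p70), (δ,p71), (δ,p72)}
  {γ, δ, ε} × {p70, p72} = {(γ,p70), (γ,p72), (δ,p70), (δ,p72), (ε,p70), (ε,p72)}
  {γ, δ, ε} × {p71, p72} = {(γ,p71), (γ,p72), (δ,p71), (δ,p72), (ε,p71), (ε,p72)}
  {γ, δ, ε} × {p70, p71, p72} = {(γ,p70), (γ,p71), (γ,p72), (δ,p70), (δ,p71), (δ,p72), (ε,p70), (ε,p71), (ε,p72)}
These 11 distinct sets form the basis B.
Close under arbitrary unions to get τ_{X×Y}; counting gives |τ_{X×Y}| = 18.


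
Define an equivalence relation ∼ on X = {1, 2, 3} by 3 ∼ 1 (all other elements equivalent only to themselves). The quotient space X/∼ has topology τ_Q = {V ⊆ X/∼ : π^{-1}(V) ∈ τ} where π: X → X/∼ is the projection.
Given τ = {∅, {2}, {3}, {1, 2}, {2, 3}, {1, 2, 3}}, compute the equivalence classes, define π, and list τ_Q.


X/∼ = {[1=3], [2]}; |τ_Q| = 3.

Equivalence classes: [1=3], [2].
Quotient map π: X → X/∼ sends 1 ↦ [1=3], 2 ↦ [2], 3 ↦ [1=3].
For each subset V ⊆ X/∼, compute π^{-1}(V) ⊆ X and check whether π^{-1}(V) ∈ τ. V is open in τ_Q iff π^{-1}(V) ∈ τ.
  V = {}: π^{-1}(V) = ∅ ∈ τ ✓.
  V = {[1=3]}: π^{-1}(V) = {1, 3} ∉ τ ✗.
  V = {[2]}: π^{-1}(V) = {2} ∈ τ ✓.
  V = {[1=3], [2]}: π^{-1}(V) = {1, 2, 3} ∈ τ ✓.
Open sets in the quotient: τ_Q = {{}, {[2]}, {[1=3], [2]}} (3 elements).


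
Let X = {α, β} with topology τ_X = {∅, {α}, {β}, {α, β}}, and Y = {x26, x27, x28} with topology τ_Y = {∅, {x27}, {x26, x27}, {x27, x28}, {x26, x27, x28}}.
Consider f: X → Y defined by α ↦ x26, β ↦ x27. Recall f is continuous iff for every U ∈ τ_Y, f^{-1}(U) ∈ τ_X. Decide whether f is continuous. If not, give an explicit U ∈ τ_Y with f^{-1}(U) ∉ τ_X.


f IS continuous.

Compute f^{-1}(U) for each U ∈ τ_Y:
  U = ∅: f^{-1}(U) = ∅ ∈ τ_X ✓.
  U = {x27}: f^{-1}(U) = {β} ∈ τ_X ✓.
  U = {x26, x27}: f^{-1}(U) = {α, β} ∈ τ_X ✓.
  U = {x27, x28}: f^{-1}(U) = {β} ∈ τ_X ✓.
  U = {x26, x27, x28}: f^{-1}(U) = {α, β} ∈ τ_X ✓.
Every preimage lies in τ_X, so f IS continuous.


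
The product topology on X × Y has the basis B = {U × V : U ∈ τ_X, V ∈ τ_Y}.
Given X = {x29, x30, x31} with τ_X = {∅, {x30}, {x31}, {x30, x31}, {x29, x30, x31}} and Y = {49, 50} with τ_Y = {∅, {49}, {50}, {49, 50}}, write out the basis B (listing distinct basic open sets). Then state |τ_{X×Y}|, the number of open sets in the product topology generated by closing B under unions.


Basis B = {∅ × ∅, {x30} × {49}, {x30} × {50}, {x31} × {49}, {x31} × {50}, {x30} × {49, 50}, {x30, x31} × {49}, {x30, x31} × {50}, {x31} × {49, 50}, {x29, x30, x31} × {49}, {x29, x30, x31} × {50}, {x30, x31} × {49, 50}, {x29, x30, x31} × {49, 50}}; |τ_{X×Y}| = 25.

Enumerate products U × V with U ∈ τ_X, V ∈ τ_Y (deduplicated):
  ∅ × ∅ = {} (∅)
  {x30} × {49} = {(x30,49)}
  {x30} × {50} = {(x30,50)}
  {x31} × {49} = {(x31,49)}
  {x31} × {50} = {(x31,50)}
  {x30} × {49, 50} = {(x30,49), (x30,50)}
  {x30, x31} × {49} = {(x30,49), (x31,49)}
  {x30, x31} × {50} = {(x30,50), (x31,50)}
  {x31} × {49, 50} = {(x31,49), (x31,50)}
  {x29, x30, x31} × {49} = {(x29,49), (x30,49), (x31,49)}
  {x29, x30, x31} × {50} = {(x29,50), (x30,50), (x31,50)}
  {x30, x31} × {49, 50} = {(x30,49), (x30,50), (x31,49), (x31,50)}
  {x29, x30, x31} × {49, 50} = {(x29,49), (x29,50), (x30,49), (x30,50), (x31,49), (x31,50)}
These 13 distinct sets form the basis B.
Close under arbitrary unions to get τ_{X×Y}; counting gives |τ_{X×Y}| = 25.


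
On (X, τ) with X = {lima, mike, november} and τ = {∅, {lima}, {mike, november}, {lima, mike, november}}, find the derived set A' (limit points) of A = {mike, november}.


A' = {mike, november}

For each x ∈ X, list the open sets U ∈ τ with x ∈ U, then check whether U ∩ (A ∖ {x}) ≠ ∅ for every such U.
  x = lima: open {lima} ∋ x has {lima} ∩ (A ∖ {lima}) = ∅, so x is NOT a limit point.
  x = mike: opens ∋ x are {mike, november}, {lima, mike, november}; each meets A ∖ {mike}, so x IS a limit point.
  x = november: opens ∋ x are {mike, november}, {lima, mike, november}; each meets A ∖ {november}, so x IS a limit point.
Collecting: A' = {mike, november}.


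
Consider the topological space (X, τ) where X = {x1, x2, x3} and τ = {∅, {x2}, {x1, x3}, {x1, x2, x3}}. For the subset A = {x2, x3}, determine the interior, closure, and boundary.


int(A) = {x2}, cl(A) = {x1, x2, x3}, ∂A = {x1, x3}.

Closed sets in (X, τ) are complements of opens:
  closed(X, τ) = {∅, {x2}, {x1, x3}, {x1, x2, x3}}.
int(A) = ⋃ {U ∈ τ : U ⊆ A}. Opens contained in A: ∅, {x2}.
Taking the union of these: int(A) = {x2}.
cl(A) = ⋂ {C closed : A ⊆ C}. Closed sets containing A: {x1, x2, x3}.
Intersecting these: cl(A) = {x1, x2, x3}.
∂A = cl(A) ∖ int(A) = {x1, x2, x3} ∖ {x2} = {x1, x3}.


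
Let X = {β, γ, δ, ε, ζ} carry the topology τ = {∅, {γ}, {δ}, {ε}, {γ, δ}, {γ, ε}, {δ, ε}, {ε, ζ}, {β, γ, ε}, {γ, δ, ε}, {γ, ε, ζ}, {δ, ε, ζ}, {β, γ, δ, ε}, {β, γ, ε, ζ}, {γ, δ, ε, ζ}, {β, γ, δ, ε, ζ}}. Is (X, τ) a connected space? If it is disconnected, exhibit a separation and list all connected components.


(X, τ) is disconnected; components = [{δ}, {β, γ, ε, ζ}].

Find clopen sets (U ∈ τ with X ∖ U ∈ τ):
  U = ∅, X ∖ U = {β, γ, δ, ε, ζ} — both open, so U is clopen.
  U = {δ}, X ∖ U = {β, γ, ε, ζ} — both open, so U is clopen.
  U = {β, γ, ε, ζ}, X ∖ U = {δ} — both open, so U is clopen.
  U = {β, γ, δ, ε, ζ}, X ∖ U = ∅ — both open, so U is clopen.
Nontrivial clopen(s) exist: e.g. {β, γ, ε, ζ}. So (X, τ) is disconnected.
Compute connected components by grouping points that agree on all clopens:
  component: {δ}
  component: {β, γ, ε, ζ}


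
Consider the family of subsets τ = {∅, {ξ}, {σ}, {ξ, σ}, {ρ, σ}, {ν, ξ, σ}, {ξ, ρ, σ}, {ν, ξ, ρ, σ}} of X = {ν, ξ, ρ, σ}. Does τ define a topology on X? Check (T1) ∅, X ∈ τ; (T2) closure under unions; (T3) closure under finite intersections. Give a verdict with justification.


τ IS a topology on X.

Axiom (T1): ∅ ∈ τ? Yes; X ∈ τ? Yes.
Axiom (T2/T3): check pairwise unions and intersections of members of τ.
All pairwise intersections and unions checked — each lies in τ. Therefore τ satisfies (T1), (T2), (T3): it IS a topology on X.


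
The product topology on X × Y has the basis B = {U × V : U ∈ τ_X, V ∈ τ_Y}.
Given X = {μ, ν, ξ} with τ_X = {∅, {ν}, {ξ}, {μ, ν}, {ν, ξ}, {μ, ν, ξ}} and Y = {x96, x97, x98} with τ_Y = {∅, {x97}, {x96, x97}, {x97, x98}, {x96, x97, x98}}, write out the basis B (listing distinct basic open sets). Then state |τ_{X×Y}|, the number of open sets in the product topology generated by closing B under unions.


Basis B = {∅ × ∅, {ν} × {x97}, {ξ} × {x97}, {μ, ν} × {x97}, {ν} × {x96, x97}, {ν} × {x97, x98}, {ν, ξ} × {x97}, {ξ} × {x96, x97}, {ξ} × {x97, x98}, {μ, ν, ξ} × {x97}, {ν} × {x96, x97, x98}, {ξ} × {x96, x97, x98}, {μ, ν} × {x96, x97}, {μ, ν} × {x97, x98}, {ν, ξ} × {x96, x97}, {ν, ξ} × {x97, x98}, {μ, ν} × {x96, x97, x98}, {μ, ν, ξ} × {x96, x97}, {μ, ν, ξ} × {x97, x98}, {ν, ξ} × {x96, x97, x98}, {μ, ν, ξ} × {x96, x97, x98}}; |τ_{X×Y}| = 70.

Enumerate products U × V with U ∈ τ_X, V ∈ τ_Y (deduplicated):
  ∅ × ∅ = {} (∅)
  {ν} × {x97} = {(ν,x97)}
  {ξ} × {x97} = {(ξ,x97)}
  {μ, ν} × {x97} = {(μ,x97), (ν,x97)}
  {ν} × {x96, x97} = {(ν,x96), (ν,x97)}
  {ν} × {x97, x98} = {(ν,x97), (ν,x98)}
  {ν, ξ} × {x97} = {(ν,x97), (ξ,x97)}
  {ξ} × {x96, x97} = {(ξ,x96), (ξ,x97)}
  {ξ} × {x97, x98} = {(ξ,x97), (ξ,x98)}
  {μ, ν, ξ} × {x97} = {(μ,x97), (ν,x97), (ξ,x97)}
  {ν} × {x96, x97, x98} = {(ν,x96), (ν,x97), (ν,x98)}
  {ξ} × {x96, x97, x98} = {(ξ,x96), (ξ,x97), (ξ,x98)}
  {μ, ν} × {x96, x97} = {(μ,x96), (μ,x97), (ν,x96), (ν,x97)}
  {μ, ν} × {x97, x98} = {(μ,x97), (μ,x98), (ν,x97), (ν,x98)}
  {ν, ξ} × {x96, x97} = {(ν,x96), (ν,x97), (ξ,x96), (ξ,x97)}
  {ν, ξ} × {x97, x98} = {(ν,x97), (ν,x98), (ξ,x97), (ξ,x98)}
  {μ, ν} × {x96, x97, x98} = {(μ,x96), (μ,x97), (μ,x98), (ν,x96), (ν,x97), (ν,x98)}
  {μ, ν, ξ} × {x96, x97} = {(μ,x96), (μ,x97), (ν,x96), (ν,x97), (ξ,x96), (ξ,x97)}
  {μ, ν, ξ} × {x97, x98} = {(μ,x97), (μ,x98), (ν,x97), (ν,x98), (ξ,x97), (ξ,x98)}
  {ν, ξ} × {x96, x97, x98} = {(ν,x96), (ν,x97), (ν,x98), (ξ,x96), (ξ,x97), (ξ,x98)}
  {μ, ν, ξ} × {x96, x97, x98} = {(μ,x96), (μ,x97), (μ,x98), (ν,x96), (ν,x97), (ν,x98), (ξ,x96), (ξ,x97), (ξ,x98)}
These 21 distinct sets form the basis B.
Close under arbitrary unions to get τ_{X×Y}; counting gives |τ_{X×Y}| = 70.


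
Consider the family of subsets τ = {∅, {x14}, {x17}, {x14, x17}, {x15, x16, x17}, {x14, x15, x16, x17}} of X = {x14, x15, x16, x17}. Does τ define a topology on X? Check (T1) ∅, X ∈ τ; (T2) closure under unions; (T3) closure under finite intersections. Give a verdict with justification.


τ IS a topology on X.

Axiom (T1): ∅ ∈ τ? Yes; X ∈ τ? Yes.
Axiom (T2/T3): check pairwise unions and intersections of members of τ.
All pairwise intersections and unions checked — each lies in τ. Therefore τ satisfies (T1), (T2), (T3): it IS a topology on X.


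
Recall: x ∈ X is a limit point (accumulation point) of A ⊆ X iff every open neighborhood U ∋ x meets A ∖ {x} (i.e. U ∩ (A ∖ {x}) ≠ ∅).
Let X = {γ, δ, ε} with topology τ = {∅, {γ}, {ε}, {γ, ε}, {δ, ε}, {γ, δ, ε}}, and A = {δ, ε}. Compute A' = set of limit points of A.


A' = {δ}

For each x ∈ X, list the open sets U ∈ τ with x ∈ U, then check whether U ∩ (A ∖ {x}) ≠ ∅ for every such U.
  x = γ: open {γ} ∋ x has {γ} ∩ (A ∖ {γ}) = ∅, so x is NOT a limit point.
  x = δ: opens ∋ x are {δ, ε}, {γ, δ, ε}; each meets A ∖ {δ}, so x IS a limit point.
  x = ε: open {ε} ∋ x has {ε} ∩ (A ∖ {ε}) = ∅, so x is NOT a limit point.
Collecting: A' = {δ}.


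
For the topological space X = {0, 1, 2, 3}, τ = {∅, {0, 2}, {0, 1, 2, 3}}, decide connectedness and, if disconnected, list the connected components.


(X, τ) is connected.

Find clopen sets (U ∈ τ with X ∖ U ∈ τ):
  U = ∅, X ∖ U = {0, 1, 2, 3} — both open, so U is clopen.
  U = {0, 1, 2, 3}, X ∖ U = ∅ — both open, so U is clopen.
Only trivial clopens (∅ and X) exist, so (X, τ) is connected.
Compute connected components by grouping points that agree on all clopens:
  component: {0, 1, 2, 3}


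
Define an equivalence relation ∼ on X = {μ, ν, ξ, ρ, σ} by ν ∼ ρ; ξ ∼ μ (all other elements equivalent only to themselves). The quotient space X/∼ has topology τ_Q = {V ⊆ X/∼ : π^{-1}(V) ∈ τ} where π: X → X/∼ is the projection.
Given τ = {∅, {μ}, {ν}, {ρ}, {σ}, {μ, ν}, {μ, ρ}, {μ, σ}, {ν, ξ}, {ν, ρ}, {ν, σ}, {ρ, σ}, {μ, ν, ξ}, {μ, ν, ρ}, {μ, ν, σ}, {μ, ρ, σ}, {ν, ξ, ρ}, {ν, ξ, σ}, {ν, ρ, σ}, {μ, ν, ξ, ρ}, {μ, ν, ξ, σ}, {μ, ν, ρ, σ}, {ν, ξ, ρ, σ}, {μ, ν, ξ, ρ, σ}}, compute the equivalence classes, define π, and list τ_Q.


X/∼ = {[μ=ξ], [ν=ρ], [σ]}; |τ_Q| = 6.

Equivalence classes: [μ=ξ], [ν=ρ], [σ].
Quotient map π: X → X/∼ sends μ ↦ [μ=ξ], ν ↦ [ν=ρ], ξ ↦ [μ=ξ], ρ ↦ [ν=ρ], σ ↦ [σ].
For each subset V ⊆ X/∼, compute π^{-1}(V) ⊆ X and check whether π^{-1}(V) ∈ τ. V is open in τ_Q iff π^{-1}(V) ∈ τ.
  V = {}: π^{-1}(V) = ∅ ∈ τ ✓.
  V = {[μ=ξ]}: π^{-1}(V) = {μ, ξ} ∉ τ ✗.
  V = {[ν=ρ]}: π^{-1}(V) = {ν, ρ} ∈ τ ✓.
  V = {[μ=ξ], [ν=ρ]}: π^{-1}(V) = {μ, ν, ξ, ρ} ∈ τ ✓.
  V = {[σ]}: π^{-1}(V) = {σ} ∈ τ ✓.
  V = {[μ=ξ], [σ]}: π^{-1}(V) = {μ, ξ, σ} ∉ τ ✗.
  V = {[ν=ρ], [σ]}: π^{-1}(V) = {ν, ρ, σ} ∈ τ ✓.
  V = {[μ=ξ], [ν=ρ], [σ]}: π^{-1}(V) = {μ, ν, ξ, ρ, σ} ∈ τ ✓.
Open sets in the quotient: τ_Q = {{}, {[ν=ρ]}, {[μ=ξ], [ν=ρ]}, {[σ]}, {[ν=ρ], [σ]}, {[μ=ξ], [ν=ρ], [σ]}} (6 elements).


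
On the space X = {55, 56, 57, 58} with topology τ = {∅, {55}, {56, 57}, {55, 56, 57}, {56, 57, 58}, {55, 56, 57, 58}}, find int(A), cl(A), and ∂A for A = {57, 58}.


int(A) = ∅, cl(A) = {56, 57, 58}, ∂A = {56, 57, 58}.

Closed sets in (X, τ) are complements of opens:
  closed(X, τ) = {∅, {55}, {58}, {55, 58}, {56, 57, 58}, {55, 56, 57, 58}}.
int(A) = ⋃ {U ∈ τ : U ⊆ A}. Opens contained in A: ∅.
Taking the union of these: int(A) = ∅.
cl(A) = ⋂ {C closed : A ⊆ C}. Closed sets containing A: {56, 57, 58}, {55, 56, 57, 58}.
Intersecting these: cl(A) = {56, 57, 58}.
∂A = cl(A) ∖ int(A) = {56, 57, 58} ∖ ∅ = {56, 57, 58}.


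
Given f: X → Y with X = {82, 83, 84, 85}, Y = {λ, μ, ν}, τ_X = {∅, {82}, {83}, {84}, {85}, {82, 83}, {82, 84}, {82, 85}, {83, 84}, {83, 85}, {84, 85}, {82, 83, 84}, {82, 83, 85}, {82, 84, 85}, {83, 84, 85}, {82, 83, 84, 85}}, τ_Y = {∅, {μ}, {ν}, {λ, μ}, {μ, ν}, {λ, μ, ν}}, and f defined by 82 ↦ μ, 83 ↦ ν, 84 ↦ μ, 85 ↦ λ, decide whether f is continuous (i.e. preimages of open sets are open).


f IS continuous.

Compute f^{-1}(U) for each U ∈ τ_Y:
  U = ∅: f^{-1}(U) = ∅ ∈ τ_X ✓.
  U = {μ}: f^{-1}(U) = {82, 84} ∈ τ_X ✓.
  U = {ν}: f^{-1}(U) = {83} ∈ τ_X ✓.
  U = {λ, μ}: f^{-1}(U) = {82, 84, 85} ∈ τ_X ✓.
  U = {μ, ν}: f^{-1}(U) = {82, 83, 84} ∈ τ_X ✓.
  U = {λ, μ, ν}: f^{-1}(U) = {82, 83, 84, 85} ∈ τ_X ✓.
Every preimage lies in τ_X, so f IS continuous.


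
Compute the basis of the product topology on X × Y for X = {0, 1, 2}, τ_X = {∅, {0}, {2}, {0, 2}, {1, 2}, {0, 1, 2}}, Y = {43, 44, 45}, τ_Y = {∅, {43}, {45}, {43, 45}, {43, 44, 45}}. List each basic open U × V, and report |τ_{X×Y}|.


Basis B = {∅ × ∅, {0} × {43}, {0} × {45}, {2} × {43}, {2} × {45}, {0} × {43, 45}, {0, 2} × {43}, {0, 2} × {45}, {1, 2} × {43}, {1, 2} × {45}, {2} × {43, 45}, {0} × {43, 44, 45}, {0, 1, 2} × {43}, {0, 1, 2} × {45}, {2} × {43, 44, 45}, {0, 2} × {43, 45}, {1, 2} × {43, 45}, {0, 2} × {43, 44, 45}, {0, 1, 2} × {43, 45}, {1, 2} × {43, 44, 45}, {0, 1, 2} × {43, 44, 45}}; |τ_{X×Y}| = 70.

Enumerate products U × V with U ∈ τ_X, V ∈ τ_Y (deduplicated):
  ∅ × ∅ = {} (∅)
  {0} × {43} = {(0,43)}
  {0} × {45} = {(0,45)}
  {2} × {43} = {(2,43)}
  {2} × {45} = {(2,45)}
  {0} × {43, 45} = {(0,43), (0,45)}
  {0, 2} × {43} = {(0,43), (2,43)}
  {0, 2} × {45} = {(0,45), (2,45)}
  {1, 2} × {43} = {(1,43), (2,43)}
  {1, 2} × {45} = {(1,45), (2,45)}
  {2} × {43, 45} = {(2,43), (2,45)}
  {0} × {43, 44, 45} = {(0,43), (0,44), (0,45)}
  {0, 1, 2} × {43} = {(0,43), (1,43), (2,43)}
  {0, 1, 2} × {45} = {(0,45), (1,45), (2,45)}
  {2} × {43, 44, 45} = {(2,43), (2,44), (2,45)}
  {0, 2} × {43, 45} = {(0,43), (0,45), (2,43), (2,45)}
  {1, 2} × {43, 45} = {(1,43), (1,45), (2,43), (2,45)}
  {0, 2} × {43, 44, 45} = {(0,43), (0,44), (0,45), (2,43), (2,44), (2,45)}
  {0, 1, 2} × {43, 45} = {(0,43), (0,45), (1,43), (1,45), (2,43), (2,45)}
  {1, 2} × {43, 44, 45} = {(1,43), (1,44), (1,45), (2,43), (2,44), (2,45)}
  {0, 1, 2} × {43, 44, 45} = {(0,43), (0,44), (0,45), (1,43), (1,44), (1,45), (2,43), (2,44), (2,45)}
These 21 distinct sets form the basis B.
Close under arbitrary unions to get τ_{X×Y}; counting gives |τ_{X×Y}| = 70.


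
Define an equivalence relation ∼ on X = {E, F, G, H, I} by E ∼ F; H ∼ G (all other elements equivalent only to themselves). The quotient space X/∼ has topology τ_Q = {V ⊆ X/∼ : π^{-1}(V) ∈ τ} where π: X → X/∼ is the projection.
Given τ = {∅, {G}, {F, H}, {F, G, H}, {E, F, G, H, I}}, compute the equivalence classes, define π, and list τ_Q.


X/∼ = {[E=F], [G=H], [I]}; |τ_Q| = 2.

Equivalence classes: [E=F], [G=H], [I].
Quotient map π: X → X/∼ sends E ↦ [E=F], F ↦ [E=F], G ↦ [G=H], H ↦ [G=H], I ↦ [I].
For each subset V ⊆ X/∼, compute π^{-1}(V) ⊆ X and check whether π^{-1}(V) ∈ τ. V is open in τ_Q iff π^{-1}(V) ∈ τ.
  V = {}: π^{-1}(V) = ∅ ∈ τ ✓.
  V = {[E=F]}: π^{-1}(V) = {E, F} ∉ τ ✗.
  V = {[G=H]}: π^{-1}(V) = {G, H} ∉ τ ✗.
  V = {[E=F], [G=H]}: π^{-1}(V) = {E, F, G, H} ∉ τ ✗.
  V = {[I]}: π^{-1}(V) = {I} ∉ τ ✗.
  V = {[E=F], [I]}: π^{-1}(V) = {E, F, I} ∉ τ ✗.
  V = {[G=H], [I]}: π^{-1}(V) = {G, H, I} ∉ τ ✗.
  V = {[E=F], [G=H], [I]}: π^{-1}(V) = {E, F, G, H, I} ∈ τ ✓.
Open sets in the quotient: τ_Q = {{}, {[E=F], [G=H], [I]}} (2 elements).


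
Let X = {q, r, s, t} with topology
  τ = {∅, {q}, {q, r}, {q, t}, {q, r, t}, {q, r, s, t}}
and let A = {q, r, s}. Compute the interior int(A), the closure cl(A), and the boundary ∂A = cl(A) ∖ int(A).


int(A) = {q, r}, cl(A) = {q, r, s, t}, ∂A = {s, t}.

Closed sets in (X, τ) are complements of opens:
  closed(X, τ) = {∅, {s}, {r, s}, {s, t}, {r, s, t}, {q, r, s, t}}.
int(A) = ⋃ {U ∈ τ : U ⊆ A}. Opens contained in A: ∅, {q}, {q, r}.
Taking the union of these: int(A) = {q, r}.
cl(A) = ⋂ {C closed : A ⊆ C}. Closed sets containing A: {q, r, s, t}.
Intersecting these: cl(A) = {q, r, s, t}.
∂A = cl(A) ∖ int(A) = {q, r, s, t} ∖ {q, r} = {s, t}.


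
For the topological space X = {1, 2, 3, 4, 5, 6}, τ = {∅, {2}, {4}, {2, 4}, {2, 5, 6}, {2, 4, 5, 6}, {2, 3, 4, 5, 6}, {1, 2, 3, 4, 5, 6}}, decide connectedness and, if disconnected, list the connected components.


(X, τ) is connected.

Find clopen sets (U ∈ τ with X ∖ U ∈ τ):
  U = ∅, X ∖ U = {1, 2, 3, 4, 5, 6} — both open, so U is clopen.
  U = {1, 2, 3, 4, 5, 6}, X ∖ U = ∅ — both open, so U is clopen.
Only trivial clopens (∅ and X) exist, so (X, τ) is connected.
Compute connected components by grouping points that agree on all clopens:
  component: {1, 2, 3, 4, 5, 6}


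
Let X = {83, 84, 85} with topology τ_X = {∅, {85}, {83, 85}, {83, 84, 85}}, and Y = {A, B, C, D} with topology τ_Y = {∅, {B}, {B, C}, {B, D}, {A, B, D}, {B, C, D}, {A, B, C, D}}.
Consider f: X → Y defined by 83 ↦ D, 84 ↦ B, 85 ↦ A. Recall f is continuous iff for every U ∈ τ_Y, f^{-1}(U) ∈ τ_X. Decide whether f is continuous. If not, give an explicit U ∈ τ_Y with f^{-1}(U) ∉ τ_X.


f is NOT continuous.

Compute f^{-1}(U) for each U ∈ τ_Y:
  U = ∅: f^{-1}(U) = ∅ ∈ τ_X ✓.
  U = {B}: f^{-1}(U) = {84} ∉ τ_X ✗.
  U = {B, C}: f^{-1}(U) = {84} ∉ τ_X ✗.
  U = {B, D}: f^{-1}(U) = {83, 84} ∉ τ_X ✗.
  U = {A, B, D}: f^{-1}(U) = {83, 84, 85} ∈ τ_X ✓.
  U = {B, C, D}: f^{-1}(U) = {83, 84} ∉ τ_X ✗.
  U = {A, B, C, D}: f^{-1}(U) = {83, 84, 85} ∈ τ_X ✓.
Found U = {B} with f^{-1}(U) = {84} not in τ_X. Therefore f is NOT continuous.


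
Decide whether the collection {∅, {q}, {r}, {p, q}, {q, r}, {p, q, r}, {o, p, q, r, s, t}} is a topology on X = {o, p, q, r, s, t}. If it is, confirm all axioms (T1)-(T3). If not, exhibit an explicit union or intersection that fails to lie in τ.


τ IS a topology on X.

Axiom (T1): ∅ ∈ τ? Yes; X ∈ τ? Yes.
Axiom (T2/T3): check pairwise unions and intersections of members of τ.
All pairwise intersections and unions checked — each lies in τ. Therefore τ satisfies (T1), (T2), (T3): it IS a topology on X.


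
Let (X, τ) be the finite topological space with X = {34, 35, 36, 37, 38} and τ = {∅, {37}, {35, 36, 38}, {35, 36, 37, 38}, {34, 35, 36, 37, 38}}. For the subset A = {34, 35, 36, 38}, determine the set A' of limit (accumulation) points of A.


A' = {34, 35, 36, 38}

For each x ∈ X, list the open sets U ∈ τ with x ∈ U, then check whether U ∩ (A ∖ {x}) ≠ ∅ for every such U.
  x = 34: opens ∋ x are {34, 35, 36, 37, 38}; each meets A ∖ {34}, so x IS a limit point.
  x = 35: opens ∋ x are {35, 36, 38}, {35, 36, 37, 38}, {34, 35, 36, 37, 38}; each meets A ∖ {35}, so x IS a limit point.
  x = 36: opens ∋ x are {35, 36, 38}, {35, 36, 37, 38}, {34, 35, 36, 37, 38}; each meets A ∖ {36}, so x IS a limit point.
  x = 37: open {37} ∋ x has {37} ∩ (A ∖ {37}) = ∅, so x is NOT a limit point.
  x = 38: opens ∋ x are {35, 36, 38}, {35, 36, 37, 38}, {34, 35, 36, 37, 38}; each meets A ∖ {38}, so x IS a limit point.
Collecting: A' = {34, 35, 36, 38}.


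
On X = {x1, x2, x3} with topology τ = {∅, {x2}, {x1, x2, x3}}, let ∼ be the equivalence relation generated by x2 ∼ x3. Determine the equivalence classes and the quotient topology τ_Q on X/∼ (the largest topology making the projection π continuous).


X/∼ = {[x1], [x2=x3]}; |τ_Q| = 2.

Equivalence classes: [x1], [x2=x3].
Quotient map π: X → X/∼ sends x1 ↦ [x1], x2 ↦ [x2=x3], x3 ↦ [x2=x3].
For each subset V ⊆ X/∼, compute π^{-1}(V) ⊆ X and check whether π^{-1}(V) ∈ τ. V is open in τ_Q iff π^{-1}(V) ∈ τ.
  V = {}: π^{-1}(V) = ∅ ∈ τ ✓.
  V = {[x1]}: π^{-1}(V) = {x1} ∉ τ ✗.
  V = {[x2=x3]}: π^{-1}(V) = {x2, x3} ∉ τ ✗.
  V = {[x1], [x2=x3]}: π^{-1}(V) = {x1, x2, x3} ∈ τ ✓.
Open sets in the quotient: τ_Q = {{}, {[x1], [x2=x3]}} (2 elements).


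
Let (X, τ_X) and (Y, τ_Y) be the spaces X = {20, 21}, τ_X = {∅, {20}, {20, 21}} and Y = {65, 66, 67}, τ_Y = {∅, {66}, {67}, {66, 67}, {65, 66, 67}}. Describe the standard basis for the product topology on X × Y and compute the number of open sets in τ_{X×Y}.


Basis B = {∅ × ∅, {20} × {66}, {20} × {67}, {20} × {66, 67}, {20, 21} × {66}, {20, 21} × {67}, {20} × {65, 66, 67}, {20, 21} × {66, 67}, {20, 21} × {65, 66, 67}}; |τ_{X×Y}| = 14.

Enumerate products U × V with U ∈ τ_X, V ∈ τ_Y (deduplicated):
  ∅ × ∅ = {} (∅)
  {20} × {66} = {(20,66)}
  {20} × {67} = {(20,67)}
  {20} × {66, 67} = {(20,66), (20,67)}
  {20, 21} × {66} = {(20,66), (21,66)}
  {20, 21} × {67} = {(20,67), (21,67)}
  {20} × {65, 66, 67} = {(20,65), (20,66), (20,67)}
  {20, 21} × {66, 67} = {(20,66), (20,67), (21,66), (21,67)}
  {20, 21} × {65, 66, 67} = {(20,65), (20,66), (20,67), (21,65), (21,66), (21,67)}
These 9 distinct sets form the basis B.
Close under arbitrary unions to get τ_{X×Y}; counting gives |τ_{X×Y}| = 14.


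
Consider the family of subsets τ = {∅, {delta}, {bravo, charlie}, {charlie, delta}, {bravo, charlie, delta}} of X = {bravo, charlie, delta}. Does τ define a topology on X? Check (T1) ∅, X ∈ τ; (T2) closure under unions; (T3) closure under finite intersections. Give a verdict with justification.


τ is NOT a topology on X.

Axiom (T1): ∅ ∈ τ? Yes; X ∈ τ? Yes.
Axiom (T2/T3): check pairwise unions and intersections of members of τ.
Counterexample for (T3): {bravo, charlie} ∩ {charlie, delta} = {charlie} ∉ τ. Therefore τ is NOT a topology.


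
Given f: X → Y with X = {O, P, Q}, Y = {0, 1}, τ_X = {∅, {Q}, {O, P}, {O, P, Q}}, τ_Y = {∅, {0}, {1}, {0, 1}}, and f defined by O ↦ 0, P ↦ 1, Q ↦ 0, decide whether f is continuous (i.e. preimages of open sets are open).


f is NOT continuous.

Compute f^{-1}(U) for each U ∈ τ_Y:
  U = ∅: f^{-1}(U) = ∅ ∈ τ_X ✓.
  U = {0}: f^{-1}(U) = {O, Q} ∉ τ_X ✗.
  U = {1}: f^{-1}(U) = {P} ∉ τ_X ✗.
  U = {0, 1}: f^{-1}(U) = {O, P, Q} ∈ τ_X ✓.
Found U = {0} with f^{-1}(U) = {O, Q} not in τ_X. Therefore f is NOT continuous.


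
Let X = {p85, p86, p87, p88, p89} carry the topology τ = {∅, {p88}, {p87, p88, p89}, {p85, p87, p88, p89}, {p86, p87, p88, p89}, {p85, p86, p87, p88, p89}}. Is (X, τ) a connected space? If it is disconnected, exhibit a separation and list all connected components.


(X, τ) is connected.

Find clopen sets (U ∈ τ with X ∖ U ∈ τ):
  U = ∅, X ∖ U = {p85, p86, p87, p88, p89} — both open, so U is clopen.
  U = {p85, p86, p87, p88, p89}, X ∖ U = ∅ — both open, so U is clopen.
Only trivial clopens (∅ and X) exist, so (X, τ) is connected.
Compute connected components by grouping points that agree on all clopens:
  component: {p85, p86, p87, p88, p89}


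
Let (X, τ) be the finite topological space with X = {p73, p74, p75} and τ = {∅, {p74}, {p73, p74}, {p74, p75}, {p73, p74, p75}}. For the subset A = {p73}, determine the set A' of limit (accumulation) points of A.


A' = ∅

For each x ∈ X, list the open sets U ∈ τ with x ∈ U, then check whether U ∩ (A ∖ {x}) ≠ ∅ for every such U.
  x = p73: open {p73, p74} ∋ x has {p73, p74} ∩ (A ∖ {p73}) = ∅, so x is NOT a limit point.
  x = p74: open {p74} ∋ x has {p74} ∩ (A ∖ {p74}) = ∅, so x is NOT a limit point.
  x = p75: open {p74, p75} ∋ x has {p74, p75} ∩ (A ∖ {p75}) = ∅, so x is NOT a limit point.
Collecting: A' = ∅.


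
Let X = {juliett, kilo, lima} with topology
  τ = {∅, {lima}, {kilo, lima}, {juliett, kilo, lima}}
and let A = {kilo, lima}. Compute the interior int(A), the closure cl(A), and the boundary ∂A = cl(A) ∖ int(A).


int(A) = {kilo, lima}, cl(A) = {juliett, kilo, lima}, ∂A = {juliett}.

Closed sets in (X, τ) are complements of opens:
  closed(X, τ) = {∅, {juliett}, {juliett, kilo}, {juliett, kilo, lima}}.
int(A) = ⋃ {U ∈ τ : U ⊆ A}. Opens contained in A: ∅, {lima}, {kilo, lima}.
Taking the union of these: int(A) = {kilo, lima}.
cl(A) = ⋂ {C closed : A ⊆ C}. Closed sets containing A: {juliett, kilo, lima}.
Intersecting these: cl(A) = {juliett, kilo, lima}.
∂A = cl(A) ∖ int(A) = {juliett, kilo, lima} ∖ {kilo, lima} = {juliett}.


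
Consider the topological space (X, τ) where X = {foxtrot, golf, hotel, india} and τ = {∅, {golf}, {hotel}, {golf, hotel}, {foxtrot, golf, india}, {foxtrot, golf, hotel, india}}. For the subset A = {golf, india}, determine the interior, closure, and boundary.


int(A) = {golf}, cl(A) = {foxtrot, golf, india}, ∂A = {foxtrot, india}.

Closed sets in (X, τ) are complements of opens:
  closed(X, τ) = {∅, {hotel}, {foxtrot, india}, {foxtrot, golf, india}, {foxtrot, hotel, india}, {foxtrot, golf, hotel, india}}.
int(A) = ⋃ {U ∈ τ : U ⊆ A}. Opens contained in A: ∅, {golf}.
Taking the union of these: int(A) = {golf}.
cl(A) = ⋂ {C closed : A ⊆ C}. Closed sets containing A: {foxtrot, golf, india}, {foxtrot, golf, hotel, india}.
Intersecting these: cl(A) = {foxtrot, golf, india}.
∂A = cl(A) ∖ int(A) = {foxtrot, golf, india} ∖ {golf} = {foxtrot, india}.


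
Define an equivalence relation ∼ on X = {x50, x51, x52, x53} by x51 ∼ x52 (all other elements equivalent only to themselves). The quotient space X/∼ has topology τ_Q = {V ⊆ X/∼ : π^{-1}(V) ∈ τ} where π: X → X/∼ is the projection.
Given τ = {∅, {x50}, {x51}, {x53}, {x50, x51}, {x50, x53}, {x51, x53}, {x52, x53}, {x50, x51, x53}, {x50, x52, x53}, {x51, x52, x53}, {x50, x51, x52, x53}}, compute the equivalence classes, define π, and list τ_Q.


X/∼ = {[x50], [x51=x52], [x53]}; |τ_Q| = 6.

Equivalence classes: [x50], [x51=x52], [x53].
Quotient map π: X → X/∼ sends x50 ↦ [x50], x51 ↦ [x51=x52], x52 ↦ [x51=x52], x53 ↦ [x53].
For each subset V ⊆ X/∼, compute π^{-1}(V) ⊆ X and check whether π^{-1}(V) ∈ τ. V is open in τ_Q iff π^{-1}(V) ∈ τ.
  V = {}: π^{-1}(V) = ∅ ∈ τ ✓.
  V = {[x50]}: π^{-1}(V) = {x50} ∈ τ ✓.
  V = {[x51=x52]}: π^{-1}(V) = {x51, x52} ∉ τ ✗.
  V = {[x50], [x51=x52]}: π^{-1}(V) = {x50, x51, x52} ∉ τ ✗.
  V = {[x53]}: π^{-1}(V) = {x53} ∈ τ ✓.
  V = {[x50], [x53]}: π^{-1}(V) = {x50, x53} ∈ τ ✓.
  V = {[x51=x52], [x53]}: π^{-1}(V) = {x51, x52, x53} ∈ τ ✓.
  V = {[x50], [x51=x52], [x53]}: π^{-1}(V) = {x50, x51, x52, x53} ∈ τ ✓.
Open sets in the quotient: τ_Q = {{}, {[x50]}, {[x53]}, {[x50], [x53]}, {[x51=x52], [x53]}, {[x50], [x51=x52], [x53]}} (6 elements).


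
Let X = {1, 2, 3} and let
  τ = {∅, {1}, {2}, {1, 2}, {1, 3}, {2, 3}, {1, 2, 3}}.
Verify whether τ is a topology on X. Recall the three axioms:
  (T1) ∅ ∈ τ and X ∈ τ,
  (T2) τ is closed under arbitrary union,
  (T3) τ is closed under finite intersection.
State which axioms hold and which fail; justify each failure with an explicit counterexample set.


τ is NOT a topology on X.

Axiom (T1): ∅ ∈ τ? Yes; X ∈ τ? Yes.
Axiom (T2/T3): check pairwise unions and intersections of members of τ.
Counterexample for (T3): {1, 3} ∩ {2, 3} = {3} ∉ τ. Therefore τ is NOT a topology.


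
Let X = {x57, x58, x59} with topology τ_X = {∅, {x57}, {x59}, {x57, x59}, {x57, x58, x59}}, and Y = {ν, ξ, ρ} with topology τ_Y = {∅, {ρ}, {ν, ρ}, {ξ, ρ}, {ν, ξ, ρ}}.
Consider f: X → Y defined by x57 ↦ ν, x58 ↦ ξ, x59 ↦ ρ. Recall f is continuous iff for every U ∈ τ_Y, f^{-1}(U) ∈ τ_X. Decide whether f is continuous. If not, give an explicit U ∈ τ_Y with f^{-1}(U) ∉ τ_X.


f is NOT continuous.

Compute f^{-1}(U) for each U ∈ τ_Y:
  U = ∅: f^{-1}(U) = ∅ ∈ τ_X ✓.
  U = {ρ}: f^{-1}(U) = {x59} ∈ τ_X ✓.
  U = {ν, ρ}: f^{-1}(U) = {x57, x59} ∈ τ_X ✓.
  U = {ξ, ρ}: f^{-1}(U) = {x58, x59} ∉ τ_X ✗.
  U = {ν, ξ, ρ}: f^{-1}(U) = {x57, x58, x59} ∈ τ_X ✓.
Found U = {ξ, ρ} with f^{-1}(U) = {x58, x59} not in τ_X. Therefore f is NOT continuous.


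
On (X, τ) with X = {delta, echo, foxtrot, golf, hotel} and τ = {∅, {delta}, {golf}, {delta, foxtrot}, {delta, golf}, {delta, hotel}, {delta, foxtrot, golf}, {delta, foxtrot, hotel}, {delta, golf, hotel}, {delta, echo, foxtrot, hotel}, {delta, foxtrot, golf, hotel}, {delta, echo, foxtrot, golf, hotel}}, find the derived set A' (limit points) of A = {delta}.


A' = {echo, foxtrot, hotel}

For each x ∈ X, list the open sets U ∈ τ with x ∈ U, then check whether U ∩ (A ∖ {x}) ≠ ∅ for every such U.
  x = delta: open {delta} ∋ x has {delta} ∩ (A ∖ {delta}) = ∅, so x is NOT a limit point.
  x = echo: opens ∋ x are {delta, echo, foxtrot, hotel}, {delta, echo, foxtrot, golf, hotel}; each meets A ∖ {echo}, so x IS a limit point.
  x = foxtrot: opens ∋ x are {delta, foxtrot}, {delta, foxtrot, golf}, {delta, foxtrot, hotel}, {delta, echo, foxtrot, hotel}, {delta, foxtrot, golf, hotel}, {delta, echo, foxtrot, golf, hotel}; each meets A ∖ {foxtrot}, so x IS a limit point.
  x = golf: open {golf} ∋ x has {golf} ∩ (A ∖ {golf}) = ∅, so x is NOT a limit point.
  x = hotel: opens ∋ x are {delta, hotel}, {delta, foxtrot, hotel}, {delta, golf, hotel}, {delta, echo, foxtrot, hotel}, {delta, foxtrot, golf, hotel}, {delta, echo, foxtrot, golf, hotel}; each meets A ∖ {hotel}, so x IS a limit point.
Collecting: A' = {echo, foxtrot, hotel}.


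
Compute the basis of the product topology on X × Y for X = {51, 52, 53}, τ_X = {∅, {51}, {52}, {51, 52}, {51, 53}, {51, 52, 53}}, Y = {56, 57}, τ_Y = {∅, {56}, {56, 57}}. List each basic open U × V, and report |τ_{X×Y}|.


Basis B = {∅ × ∅, {51} × {56}, {52} × {56}, {51} × {56, 57}, {51, 52} × {56}, {51, 53} × {56}, {52} × {56, 57}, {51, 52, 53} × {56}, {51, 52} × {56, 57}, {51, 53} × {56, 57}, {51, 52, 53} × {56, 57}}; |τ_{X×Y}| = 18.

Enumerate products U × V with U ∈ τ_X, V ∈ τ_Y (deduplicated):
  ∅ × ∅ = {} (∅)
  {51} × {56} = {(51,56)}
  {52} × {56} = {(52,56)}
  {51} × {56, 57} = {(51,56), (51,57)}
  {51, 52} × {56} = {(51,56), (52,56)}
  {51, 53} × {56} = {(51,56), (53,56)}
  {52} × {56, 57} = {(52,56), (52,57)}
  {51, 52, 53} × {56} = {(51,56), (52,56), (53,56)}
  {51, 52} × {56, 57} = {(51,56), (51,57), (52,56), (52,57)}
  {51, 53} × {56, 57} = {(51,56), (51,57), (53,56), (53,57)}
  {51, 52, 53} × {56, 57} = {(51,56), (51,57), (52,56), (52,57), (53,56), (53,57)}
These 11 distinct sets form the basis B.
Close under arbitrary unions to get τ_{X×Y}; counting gives |τ_{X×Y}| = 18.


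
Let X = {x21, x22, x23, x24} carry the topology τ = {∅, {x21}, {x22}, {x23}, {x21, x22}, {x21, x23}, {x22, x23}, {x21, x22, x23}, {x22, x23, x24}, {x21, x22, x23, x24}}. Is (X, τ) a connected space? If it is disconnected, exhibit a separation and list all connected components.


(X, τ) is disconnected; components = [{x21}, {x22, x23, x24}].

Find clopen sets (U ∈ τ with X ∖ U ∈ τ):
  U = ∅, X ∖ U = {x21, x22, x23, x24} — both open, so U is clopen.
  U = {x21}, X ∖ U = {x22, x23, x24} — both open, so U is clopen.
  U = {x22, x23, x24}, X ∖ U = {x21} — both open, so U is clopen.
  U = {x21, x22, x23, x24}, X ∖ U = ∅ — both open, so U is clopen.
Nontrivial clopen(s) exist: e.g. {x21}. So (X, τ) is disconnected.
Compute connected components by grouping points that agree on all clopens:
  component: {x21}
  component: {x22, x23, x24}


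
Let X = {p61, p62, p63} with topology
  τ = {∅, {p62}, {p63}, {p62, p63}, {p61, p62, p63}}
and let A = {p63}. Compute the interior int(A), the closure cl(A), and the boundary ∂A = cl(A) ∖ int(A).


int(A) = {p63}, cl(A) = {p61, p63}, ∂A = {p61}.

Closed sets in (X, τ) are complements of opens:
  closed(X, τ) = {∅, {p61}, {p61, p62}, {p61, p63}, {p61, p62, p63}}.
int(A) = ⋃ {U ∈ τ : U ⊆ A}. Opens contained in A: ∅, {p63}.
Taking the union of these: int(A) = {p63}.
cl(A) = ⋂ {C closed : A ⊆ C}. Closed sets containing A: {p61, p63}, {p61, p62, p63}.
Intersecting these: cl(A) = {p61, p63}.
∂A = cl(A) ∖ int(A) = {p61, p63} ∖ {p63} = {p61}.


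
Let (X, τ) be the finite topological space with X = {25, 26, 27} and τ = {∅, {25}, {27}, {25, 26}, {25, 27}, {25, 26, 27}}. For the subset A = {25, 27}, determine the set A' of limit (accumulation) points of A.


A' = {26}

For each x ∈ X, list the open sets U ∈ τ with x ∈ U, then check whether U ∩ (A ∖ {x}) ≠ ∅ for every such U.
  x = 25: open {25} ∋ x has {25} ∩ (A ∖ {25}) = ∅, so x is NOT a limit point.
  x = 26: opens ∋ x are {25, 26}, {25, 26, 27}; each meets A ∖ {26}, so x IS a limit point.
  x = 27: open {27} ∋ x has {27} ∩ (A ∖ {27}) = ∅, so x is NOT a limit point.
Collecting: A' = {26}.


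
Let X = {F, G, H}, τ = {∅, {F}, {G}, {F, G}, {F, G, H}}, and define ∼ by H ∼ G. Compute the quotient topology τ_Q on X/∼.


X/∼ = {[F], [G=H]}; |τ_Q| = 3.

Equivalence classes: [F], [G=H].
Quotient map π: X → X/∼ sends F ↦ [F], G ↦ [G=H], H ↦ [G=H].
For each subset V ⊆ X/∼, compute π^{-1}(V) ⊆ X and check whether π^{-1}(V) ∈ τ. V is open in τ_Q iff π^{-1}(V) ∈ τ.
  V = {}: π^{-1}(V) = ∅ ∈ τ ✓.
  V = {[F]}: π^{-1}(V) = {F} ∈ τ ✓.
  V = {[G=H]}: π^{-1}(V) = {G, H} ∉ τ ✗.
  V = {[F], [G=H]}: π^{-1}(V) = {F, G, H} ∈ τ ✓.
Open sets in the quotient: τ_Q = {{}, {[F]}, {[F], [G=H]}} (3 elements).


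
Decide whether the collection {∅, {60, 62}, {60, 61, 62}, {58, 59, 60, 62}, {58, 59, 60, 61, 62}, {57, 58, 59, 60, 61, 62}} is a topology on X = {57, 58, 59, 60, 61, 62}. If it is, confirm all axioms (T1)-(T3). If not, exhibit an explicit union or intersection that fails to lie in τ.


τ IS a topology on X.

Axiom (T1): ∅ ∈ τ? Yes; X ∈ τ? Yes.
Axiom (T2/T3): check pairwise unions and intersections of members of τ.
All pairwise intersections and unions checked — each lies in τ. Therefore τ satisfies (T1), (T2), (T3): it IS a topology on X.


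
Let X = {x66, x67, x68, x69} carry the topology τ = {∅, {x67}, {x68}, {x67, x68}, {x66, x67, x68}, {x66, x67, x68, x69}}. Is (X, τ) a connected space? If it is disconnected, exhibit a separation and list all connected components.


(X, τ) is connected.

Find clopen sets (U ∈ τ with X ∖ U ∈ τ):
  U = ∅, X ∖ U = {x66, x67, x68, x69} — both open, so U is clopen.
  U = {x66, x67, x68, x69}, X ∖ U = ∅ — both open, so U is clopen.
Only trivial clopens (∅ and X) exist, so (X, τ) is connected.
Compute connected components by grouping points that agree on all clopens:
  component: {x66, x67, x68, x69}
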